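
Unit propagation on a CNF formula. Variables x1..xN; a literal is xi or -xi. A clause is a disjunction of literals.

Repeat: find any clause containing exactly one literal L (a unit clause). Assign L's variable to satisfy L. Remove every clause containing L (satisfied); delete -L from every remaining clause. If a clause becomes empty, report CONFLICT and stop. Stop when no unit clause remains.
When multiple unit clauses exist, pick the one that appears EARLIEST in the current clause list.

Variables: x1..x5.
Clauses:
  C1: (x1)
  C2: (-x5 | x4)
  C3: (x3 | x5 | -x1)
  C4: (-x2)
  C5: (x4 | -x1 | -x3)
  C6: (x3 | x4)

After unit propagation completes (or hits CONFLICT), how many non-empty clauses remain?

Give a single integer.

unit clause [1] forces x1=T; simplify:
  drop -1 from [3, 5, -1] -> [3, 5]
  drop -1 from [4, -1, -3] -> [4, -3]
  satisfied 1 clause(s); 5 remain; assigned so far: [1]
unit clause [-2] forces x2=F; simplify:
  satisfied 1 clause(s); 4 remain; assigned so far: [1, 2]

Answer: 4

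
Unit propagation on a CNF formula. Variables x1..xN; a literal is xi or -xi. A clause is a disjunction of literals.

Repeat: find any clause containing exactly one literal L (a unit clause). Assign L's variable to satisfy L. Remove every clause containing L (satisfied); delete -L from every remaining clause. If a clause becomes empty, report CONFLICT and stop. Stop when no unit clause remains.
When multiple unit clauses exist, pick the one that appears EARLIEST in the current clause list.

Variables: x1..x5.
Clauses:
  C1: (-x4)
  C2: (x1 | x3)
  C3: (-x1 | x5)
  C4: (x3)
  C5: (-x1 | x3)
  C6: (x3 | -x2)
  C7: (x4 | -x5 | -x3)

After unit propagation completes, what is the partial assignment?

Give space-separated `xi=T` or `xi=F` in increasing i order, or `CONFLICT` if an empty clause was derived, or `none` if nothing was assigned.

unit clause [-4] forces x4=F; simplify:
  drop 4 from [4, -5, -3] -> [-5, -3]
  satisfied 1 clause(s); 6 remain; assigned so far: [4]
unit clause [3] forces x3=T; simplify:
  drop -3 from [-5, -3] -> [-5]
  satisfied 4 clause(s); 2 remain; assigned so far: [3, 4]
unit clause [-5] forces x5=F; simplify:
  drop 5 from [-1, 5] -> [-1]
  satisfied 1 clause(s); 1 remain; assigned so far: [3, 4, 5]
unit clause [-1] forces x1=F; simplify:
  satisfied 1 clause(s); 0 remain; assigned so far: [1, 3, 4, 5]

Answer: x1=F x3=T x4=F x5=F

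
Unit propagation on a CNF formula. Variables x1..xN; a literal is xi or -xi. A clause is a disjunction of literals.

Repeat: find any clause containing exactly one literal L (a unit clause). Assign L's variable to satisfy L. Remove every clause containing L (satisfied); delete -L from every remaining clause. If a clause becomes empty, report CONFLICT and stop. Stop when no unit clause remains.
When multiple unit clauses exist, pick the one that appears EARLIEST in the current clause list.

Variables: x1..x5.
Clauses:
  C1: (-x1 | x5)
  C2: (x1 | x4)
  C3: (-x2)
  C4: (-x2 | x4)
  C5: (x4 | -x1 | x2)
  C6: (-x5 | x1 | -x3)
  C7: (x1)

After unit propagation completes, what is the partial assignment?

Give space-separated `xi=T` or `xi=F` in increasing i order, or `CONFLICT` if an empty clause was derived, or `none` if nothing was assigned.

unit clause [-2] forces x2=F; simplify:
  drop 2 from [4, -1, 2] -> [4, -1]
  satisfied 2 clause(s); 5 remain; assigned so far: [2]
unit clause [1] forces x1=T; simplify:
  drop -1 from [-1, 5] -> [5]
  drop -1 from [4, -1] -> [4]
  satisfied 3 clause(s); 2 remain; assigned so far: [1, 2]
unit clause [5] forces x5=T; simplify:
  satisfied 1 clause(s); 1 remain; assigned so far: [1, 2, 5]
unit clause [4] forces x4=T; simplify:
  satisfied 1 clause(s); 0 remain; assigned so far: [1, 2, 4, 5]

Answer: x1=T x2=F x4=T x5=T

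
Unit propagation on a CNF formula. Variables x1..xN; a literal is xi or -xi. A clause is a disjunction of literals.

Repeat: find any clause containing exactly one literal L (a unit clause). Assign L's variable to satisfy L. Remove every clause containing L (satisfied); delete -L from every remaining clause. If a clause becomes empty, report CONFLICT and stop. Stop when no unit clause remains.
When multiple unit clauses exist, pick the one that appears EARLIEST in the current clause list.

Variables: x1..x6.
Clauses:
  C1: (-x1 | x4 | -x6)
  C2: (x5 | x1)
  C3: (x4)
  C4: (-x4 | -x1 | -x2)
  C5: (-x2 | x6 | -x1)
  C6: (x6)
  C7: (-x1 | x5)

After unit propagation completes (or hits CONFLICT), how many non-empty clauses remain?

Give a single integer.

unit clause [4] forces x4=T; simplify:
  drop -4 from [-4, -1, -2] -> [-1, -2]
  satisfied 2 clause(s); 5 remain; assigned so far: [4]
unit clause [6] forces x6=T; simplify:
  satisfied 2 clause(s); 3 remain; assigned so far: [4, 6]

Answer: 3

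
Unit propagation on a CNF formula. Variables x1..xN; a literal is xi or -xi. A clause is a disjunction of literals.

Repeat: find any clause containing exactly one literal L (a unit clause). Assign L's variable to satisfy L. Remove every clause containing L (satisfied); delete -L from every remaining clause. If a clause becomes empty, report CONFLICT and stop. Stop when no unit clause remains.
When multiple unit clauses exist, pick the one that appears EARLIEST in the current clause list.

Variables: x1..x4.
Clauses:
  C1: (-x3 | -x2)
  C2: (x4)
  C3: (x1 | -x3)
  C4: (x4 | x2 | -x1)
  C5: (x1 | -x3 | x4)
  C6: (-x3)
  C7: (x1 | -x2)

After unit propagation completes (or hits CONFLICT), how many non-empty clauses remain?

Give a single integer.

unit clause [4] forces x4=T; simplify:
  satisfied 3 clause(s); 4 remain; assigned so far: [4]
unit clause [-3] forces x3=F; simplify:
  satisfied 3 clause(s); 1 remain; assigned so far: [3, 4]

Answer: 1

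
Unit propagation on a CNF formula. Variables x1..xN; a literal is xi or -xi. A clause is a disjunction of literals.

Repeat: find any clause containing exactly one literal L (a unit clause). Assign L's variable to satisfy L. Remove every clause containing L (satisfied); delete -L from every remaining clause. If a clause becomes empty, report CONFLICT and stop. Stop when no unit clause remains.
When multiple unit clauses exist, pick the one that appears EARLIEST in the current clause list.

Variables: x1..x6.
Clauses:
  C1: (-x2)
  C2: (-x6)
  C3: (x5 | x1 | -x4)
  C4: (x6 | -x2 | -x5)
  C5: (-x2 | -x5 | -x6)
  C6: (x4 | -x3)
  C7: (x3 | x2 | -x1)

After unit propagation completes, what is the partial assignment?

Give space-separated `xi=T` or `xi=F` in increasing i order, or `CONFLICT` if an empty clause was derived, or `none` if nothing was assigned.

Answer: x2=F x6=F

Derivation:
unit clause [-2] forces x2=F; simplify:
  drop 2 from [3, 2, -1] -> [3, -1]
  satisfied 3 clause(s); 4 remain; assigned so far: [2]
unit clause [-6] forces x6=F; simplify:
  satisfied 1 clause(s); 3 remain; assigned so far: [2, 6]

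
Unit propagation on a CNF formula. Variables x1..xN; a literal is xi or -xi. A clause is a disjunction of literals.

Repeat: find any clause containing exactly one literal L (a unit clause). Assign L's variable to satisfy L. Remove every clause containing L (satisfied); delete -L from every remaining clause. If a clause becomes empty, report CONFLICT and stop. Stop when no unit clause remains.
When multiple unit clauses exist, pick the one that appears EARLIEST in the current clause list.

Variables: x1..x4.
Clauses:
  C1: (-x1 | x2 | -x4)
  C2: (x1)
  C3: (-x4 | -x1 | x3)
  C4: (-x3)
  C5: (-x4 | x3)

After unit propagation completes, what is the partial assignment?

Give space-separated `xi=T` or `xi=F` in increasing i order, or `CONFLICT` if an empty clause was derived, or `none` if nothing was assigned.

unit clause [1] forces x1=T; simplify:
  drop -1 from [-1, 2, -4] -> [2, -4]
  drop -1 from [-4, -1, 3] -> [-4, 3]
  satisfied 1 clause(s); 4 remain; assigned so far: [1]
unit clause [-3] forces x3=F; simplify:
  drop 3 from [-4, 3] -> [-4]
  drop 3 from [-4, 3] -> [-4]
  satisfied 1 clause(s); 3 remain; assigned so far: [1, 3]
unit clause [-4] forces x4=F; simplify:
  satisfied 3 clause(s); 0 remain; assigned so far: [1, 3, 4]

Answer: x1=T x3=F x4=F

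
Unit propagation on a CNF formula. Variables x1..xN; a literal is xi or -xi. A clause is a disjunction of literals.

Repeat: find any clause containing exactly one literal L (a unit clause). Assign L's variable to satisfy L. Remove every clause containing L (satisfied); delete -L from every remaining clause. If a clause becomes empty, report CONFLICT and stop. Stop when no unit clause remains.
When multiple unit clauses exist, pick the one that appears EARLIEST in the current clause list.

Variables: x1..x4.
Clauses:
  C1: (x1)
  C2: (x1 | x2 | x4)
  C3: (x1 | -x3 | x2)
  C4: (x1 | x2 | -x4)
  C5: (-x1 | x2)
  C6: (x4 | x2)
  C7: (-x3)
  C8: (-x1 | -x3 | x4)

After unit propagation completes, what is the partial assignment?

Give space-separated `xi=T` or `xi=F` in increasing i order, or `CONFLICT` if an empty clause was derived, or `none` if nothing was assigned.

unit clause [1] forces x1=T; simplify:
  drop -1 from [-1, 2] -> [2]
  drop -1 from [-1, -3, 4] -> [-3, 4]
  satisfied 4 clause(s); 4 remain; assigned so far: [1]
unit clause [2] forces x2=T; simplify:
  satisfied 2 clause(s); 2 remain; assigned so far: [1, 2]
unit clause [-3] forces x3=F; simplify:
  satisfied 2 clause(s); 0 remain; assigned so far: [1, 2, 3]

Answer: x1=T x2=T x3=F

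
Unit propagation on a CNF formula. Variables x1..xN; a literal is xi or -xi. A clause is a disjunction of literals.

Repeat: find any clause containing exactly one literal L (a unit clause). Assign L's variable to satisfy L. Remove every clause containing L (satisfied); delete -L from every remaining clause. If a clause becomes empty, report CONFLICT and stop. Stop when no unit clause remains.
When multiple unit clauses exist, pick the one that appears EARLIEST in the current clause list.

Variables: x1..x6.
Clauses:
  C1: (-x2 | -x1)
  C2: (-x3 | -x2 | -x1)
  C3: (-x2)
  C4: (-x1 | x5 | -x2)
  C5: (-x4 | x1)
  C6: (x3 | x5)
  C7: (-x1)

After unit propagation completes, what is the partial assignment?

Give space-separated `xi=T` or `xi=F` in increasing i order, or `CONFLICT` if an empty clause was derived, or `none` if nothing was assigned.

Answer: x1=F x2=F x4=F

Derivation:
unit clause [-2] forces x2=F; simplify:
  satisfied 4 clause(s); 3 remain; assigned so far: [2]
unit clause [-1] forces x1=F; simplify:
  drop 1 from [-4, 1] -> [-4]
  satisfied 1 clause(s); 2 remain; assigned so far: [1, 2]
unit clause [-4] forces x4=F; simplify:
  satisfied 1 clause(s); 1 remain; assigned so far: [1, 2, 4]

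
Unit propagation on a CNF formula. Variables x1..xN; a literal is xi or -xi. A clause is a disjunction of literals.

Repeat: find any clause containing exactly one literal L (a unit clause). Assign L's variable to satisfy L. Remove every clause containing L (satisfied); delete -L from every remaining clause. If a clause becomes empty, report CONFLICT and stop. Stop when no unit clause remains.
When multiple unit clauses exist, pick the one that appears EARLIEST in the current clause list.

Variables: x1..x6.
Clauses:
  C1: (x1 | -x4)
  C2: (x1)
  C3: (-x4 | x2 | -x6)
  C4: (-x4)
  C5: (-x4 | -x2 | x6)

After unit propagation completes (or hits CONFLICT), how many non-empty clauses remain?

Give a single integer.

unit clause [1] forces x1=T; simplify:
  satisfied 2 clause(s); 3 remain; assigned so far: [1]
unit clause [-4] forces x4=F; simplify:
  satisfied 3 clause(s); 0 remain; assigned so far: [1, 4]

Answer: 0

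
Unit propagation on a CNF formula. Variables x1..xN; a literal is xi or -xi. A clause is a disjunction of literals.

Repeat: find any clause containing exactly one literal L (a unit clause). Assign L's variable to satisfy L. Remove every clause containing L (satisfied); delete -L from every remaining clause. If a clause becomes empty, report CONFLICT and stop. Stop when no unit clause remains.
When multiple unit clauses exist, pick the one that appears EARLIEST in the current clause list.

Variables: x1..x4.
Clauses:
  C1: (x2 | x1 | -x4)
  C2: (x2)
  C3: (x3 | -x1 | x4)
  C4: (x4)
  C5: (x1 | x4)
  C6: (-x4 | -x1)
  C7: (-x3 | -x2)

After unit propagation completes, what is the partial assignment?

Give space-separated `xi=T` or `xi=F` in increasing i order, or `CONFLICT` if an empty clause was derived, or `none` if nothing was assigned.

unit clause [2] forces x2=T; simplify:
  drop -2 from [-3, -2] -> [-3]
  satisfied 2 clause(s); 5 remain; assigned so far: [2]
unit clause [4] forces x4=T; simplify:
  drop -4 from [-4, -1] -> [-1]
  satisfied 3 clause(s); 2 remain; assigned so far: [2, 4]
unit clause [-1] forces x1=F; simplify:
  satisfied 1 clause(s); 1 remain; assigned so far: [1, 2, 4]
unit clause [-3] forces x3=F; simplify:
  satisfied 1 clause(s); 0 remain; assigned so far: [1, 2, 3, 4]

Answer: x1=F x2=T x3=F x4=T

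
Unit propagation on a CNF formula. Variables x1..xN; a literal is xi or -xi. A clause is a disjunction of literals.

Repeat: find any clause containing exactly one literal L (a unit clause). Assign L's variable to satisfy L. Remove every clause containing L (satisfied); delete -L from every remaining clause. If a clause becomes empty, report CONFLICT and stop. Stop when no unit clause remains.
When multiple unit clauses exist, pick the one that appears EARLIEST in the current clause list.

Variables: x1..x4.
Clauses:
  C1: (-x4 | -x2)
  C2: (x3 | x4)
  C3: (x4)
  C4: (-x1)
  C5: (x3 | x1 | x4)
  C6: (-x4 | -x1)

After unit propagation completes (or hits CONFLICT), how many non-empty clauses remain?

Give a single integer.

unit clause [4] forces x4=T; simplify:
  drop -4 from [-4, -2] -> [-2]
  drop -4 from [-4, -1] -> [-1]
  satisfied 3 clause(s); 3 remain; assigned so far: [4]
unit clause [-2] forces x2=F; simplify:
  satisfied 1 clause(s); 2 remain; assigned so far: [2, 4]
unit clause [-1] forces x1=F; simplify:
  satisfied 2 clause(s); 0 remain; assigned so far: [1, 2, 4]

Answer: 0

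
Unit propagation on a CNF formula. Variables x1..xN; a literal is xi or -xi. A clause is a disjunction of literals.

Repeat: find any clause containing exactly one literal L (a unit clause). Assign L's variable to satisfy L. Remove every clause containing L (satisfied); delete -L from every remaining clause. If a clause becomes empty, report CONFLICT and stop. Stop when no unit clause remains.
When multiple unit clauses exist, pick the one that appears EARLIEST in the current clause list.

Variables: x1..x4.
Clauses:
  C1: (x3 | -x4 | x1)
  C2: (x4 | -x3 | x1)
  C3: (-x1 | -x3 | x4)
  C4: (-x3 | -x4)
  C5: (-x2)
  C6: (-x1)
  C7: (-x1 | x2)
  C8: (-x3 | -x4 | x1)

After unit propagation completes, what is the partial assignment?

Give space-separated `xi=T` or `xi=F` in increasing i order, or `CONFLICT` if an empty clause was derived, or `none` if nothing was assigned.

Answer: x1=F x2=F

Derivation:
unit clause [-2] forces x2=F; simplify:
  drop 2 from [-1, 2] -> [-1]
  satisfied 1 clause(s); 7 remain; assigned so far: [2]
unit clause [-1] forces x1=F; simplify:
  drop 1 from [3, -4, 1] -> [3, -4]
  drop 1 from [4, -3, 1] -> [4, -3]
  drop 1 from [-3, -4, 1] -> [-3, -4]
  satisfied 3 clause(s); 4 remain; assigned so far: [1, 2]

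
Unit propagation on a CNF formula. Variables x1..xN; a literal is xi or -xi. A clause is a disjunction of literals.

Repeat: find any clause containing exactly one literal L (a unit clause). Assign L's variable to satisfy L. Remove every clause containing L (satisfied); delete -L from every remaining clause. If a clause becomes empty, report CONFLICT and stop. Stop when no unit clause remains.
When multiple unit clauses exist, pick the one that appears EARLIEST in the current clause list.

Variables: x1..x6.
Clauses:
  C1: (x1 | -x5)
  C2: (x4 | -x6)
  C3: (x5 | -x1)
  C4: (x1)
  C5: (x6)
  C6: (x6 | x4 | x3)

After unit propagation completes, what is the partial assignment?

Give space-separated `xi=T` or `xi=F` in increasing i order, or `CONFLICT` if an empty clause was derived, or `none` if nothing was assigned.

Answer: x1=T x4=T x5=T x6=T

Derivation:
unit clause [1] forces x1=T; simplify:
  drop -1 from [5, -1] -> [5]
  satisfied 2 clause(s); 4 remain; assigned so far: [1]
unit clause [5] forces x5=T; simplify:
  satisfied 1 clause(s); 3 remain; assigned so far: [1, 5]
unit clause [6] forces x6=T; simplify:
  drop -6 from [4, -6] -> [4]
  satisfied 2 clause(s); 1 remain; assigned so far: [1, 5, 6]
unit clause [4] forces x4=T; simplify:
  satisfied 1 clause(s); 0 remain; assigned so far: [1, 4, 5, 6]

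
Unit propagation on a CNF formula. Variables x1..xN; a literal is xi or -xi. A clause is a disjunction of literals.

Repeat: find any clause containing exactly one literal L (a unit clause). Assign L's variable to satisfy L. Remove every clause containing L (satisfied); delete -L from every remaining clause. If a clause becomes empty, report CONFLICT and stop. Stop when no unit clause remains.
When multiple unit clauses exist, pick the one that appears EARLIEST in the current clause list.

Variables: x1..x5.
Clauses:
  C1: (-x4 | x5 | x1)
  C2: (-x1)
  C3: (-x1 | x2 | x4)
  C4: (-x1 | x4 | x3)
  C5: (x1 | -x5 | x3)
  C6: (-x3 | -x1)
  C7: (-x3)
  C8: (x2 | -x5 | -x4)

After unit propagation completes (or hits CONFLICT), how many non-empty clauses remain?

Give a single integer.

unit clause [-1] forces x1=F; simplify:
  drop 1 from [-4, 5, 1] -> [-4, 5]
  drop 1 from [1, -5, 3] -> [-5, 3]
  satisfied 4 clause(s); 4 remain; assigned so far: [1]
unit clause [-3] forces x3=F; simplify:
  drop 3 from [-5, 3] -> [-5]
  satisfied 1 clause(s); 3 remain; assigned so far: [1, 3]
unit clause [-5] forces x5=F; simplify:
  drop 5 from [-4, 5] -> [-4]
  satisfied 2 clause(s); 1 remain; assigned so far: [1, 3, 5]
unit clause [-4] forces x4=F; simplify:
  satisfied 1 clause(s); 0 remain; assigned so far: [1, 3, 4, 5]

Answer: 0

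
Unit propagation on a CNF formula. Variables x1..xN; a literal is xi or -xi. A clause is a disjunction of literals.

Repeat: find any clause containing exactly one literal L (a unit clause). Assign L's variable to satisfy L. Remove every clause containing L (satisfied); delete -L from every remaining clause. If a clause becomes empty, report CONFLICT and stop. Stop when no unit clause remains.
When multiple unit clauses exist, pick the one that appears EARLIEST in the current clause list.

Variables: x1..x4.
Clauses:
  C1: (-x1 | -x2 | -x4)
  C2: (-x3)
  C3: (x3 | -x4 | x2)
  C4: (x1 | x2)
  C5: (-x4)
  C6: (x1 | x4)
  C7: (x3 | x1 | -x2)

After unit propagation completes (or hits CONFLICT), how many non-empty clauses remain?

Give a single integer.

unit clause [-3] forces x3=F; simplify:
  drop 3 from [3, -4, 2] -> [-4, 2]
  drop 3 from [3, 1, -2] -> [1, -2]
  satisfied 1 clause(s); 6 remain; assigned so far: [3]
unit clause [-4] forces x4=F; simplify:
  drop 4 from [1, 4] -> [1]
  satisfied 3 clause(s); 3 remain; assigned so far: [3, 4]
unit clause [1] forces x1=T; simplify:
  satisfied 3 clause(s); 0 remain; assigned so far: [1, 3, 4]

Answer: 0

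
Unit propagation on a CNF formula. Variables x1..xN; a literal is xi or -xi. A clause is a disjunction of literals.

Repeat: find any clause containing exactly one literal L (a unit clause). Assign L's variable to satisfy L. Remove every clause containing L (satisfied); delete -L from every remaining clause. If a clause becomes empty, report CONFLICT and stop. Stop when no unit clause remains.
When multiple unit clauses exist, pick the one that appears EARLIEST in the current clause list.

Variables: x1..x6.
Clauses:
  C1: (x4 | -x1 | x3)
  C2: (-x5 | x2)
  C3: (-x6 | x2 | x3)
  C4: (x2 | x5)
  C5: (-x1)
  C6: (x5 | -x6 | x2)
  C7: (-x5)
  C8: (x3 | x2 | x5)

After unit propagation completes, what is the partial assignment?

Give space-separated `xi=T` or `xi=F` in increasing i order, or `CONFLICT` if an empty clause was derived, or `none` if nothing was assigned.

unit clause [-1] forces x1=F; simplify:
  satisfied 2 clause(s); 6 remain; assigned so far: [1]
unit clause [-5] forces x5=F; simplify:
  drop 5 from [2, 5] -> [2]
  drop 5 from [5, -6, 2] -> [-6, 2]
  drop 5 from [3, 2, 5] -> [3, 2]
  satisfied 2 clause(s); 4 remain; assigned so far: [1, 5]
unit clause [2] forces x2=T; simplify:
  satisfied 4 clause(s); 0 remain; assigned so far: [1, 2, 5]

Answer: x1=F x2=T x5=F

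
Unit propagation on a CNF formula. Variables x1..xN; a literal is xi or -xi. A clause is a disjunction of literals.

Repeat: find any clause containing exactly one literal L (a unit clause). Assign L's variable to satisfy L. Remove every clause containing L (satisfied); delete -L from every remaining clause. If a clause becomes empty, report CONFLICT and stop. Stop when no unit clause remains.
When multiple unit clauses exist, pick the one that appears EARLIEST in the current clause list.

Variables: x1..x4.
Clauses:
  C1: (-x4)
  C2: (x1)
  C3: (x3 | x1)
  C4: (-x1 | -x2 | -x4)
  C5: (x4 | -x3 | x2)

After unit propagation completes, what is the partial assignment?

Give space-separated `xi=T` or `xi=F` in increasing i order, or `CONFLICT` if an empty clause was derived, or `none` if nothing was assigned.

unit clause [-4] forces x4=F; simplify:
  drop 4 from [4, -3, 2] -> [-3, 2]
  satisfied 2 clause(s); 3 remain; assigned so far: [4]
unit clause [1] forces x1=T; simplify:
  satisfied 2 clause(s); 1 remain; assigned so far: [1, 4]

Answer: x1=T x4=F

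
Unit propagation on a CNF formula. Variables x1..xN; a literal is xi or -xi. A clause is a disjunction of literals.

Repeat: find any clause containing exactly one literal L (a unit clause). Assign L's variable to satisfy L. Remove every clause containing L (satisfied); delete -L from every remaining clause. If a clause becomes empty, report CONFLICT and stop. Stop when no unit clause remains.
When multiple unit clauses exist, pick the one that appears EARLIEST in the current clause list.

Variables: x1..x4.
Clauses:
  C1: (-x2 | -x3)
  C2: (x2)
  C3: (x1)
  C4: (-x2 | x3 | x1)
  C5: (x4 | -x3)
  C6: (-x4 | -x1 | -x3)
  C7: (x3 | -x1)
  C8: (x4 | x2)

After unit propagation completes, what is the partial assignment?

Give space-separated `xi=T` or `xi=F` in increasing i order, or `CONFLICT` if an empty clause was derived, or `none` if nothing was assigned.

Answer: CONFLICT

Derivation:
unit clause [2] forces x2=T; simplify:
  drop -2 from [-2, -3] -> [-3]
  drop -2 from [-2, 3, 1] -> [3, 1]
  satisfied 2 clause(s); 6 remain; assigned so far: [2]
unit clause [-3] forces x3=F; simplify:
  drop 3 from [3, 1] -> [1]
  drop 3 from [3, -1] -> [-1]
  satisfied 3 clause(s); 3 remain; assigned so far: [2, 3]
unit clause [1] forces x1=T; simplify:
  drop -1 from [-1] -> [] (empty!)
  satisfied 2 clause(s); 1 remain; assigned so far: [1, 2, 3]
CONFLICT (empty clause)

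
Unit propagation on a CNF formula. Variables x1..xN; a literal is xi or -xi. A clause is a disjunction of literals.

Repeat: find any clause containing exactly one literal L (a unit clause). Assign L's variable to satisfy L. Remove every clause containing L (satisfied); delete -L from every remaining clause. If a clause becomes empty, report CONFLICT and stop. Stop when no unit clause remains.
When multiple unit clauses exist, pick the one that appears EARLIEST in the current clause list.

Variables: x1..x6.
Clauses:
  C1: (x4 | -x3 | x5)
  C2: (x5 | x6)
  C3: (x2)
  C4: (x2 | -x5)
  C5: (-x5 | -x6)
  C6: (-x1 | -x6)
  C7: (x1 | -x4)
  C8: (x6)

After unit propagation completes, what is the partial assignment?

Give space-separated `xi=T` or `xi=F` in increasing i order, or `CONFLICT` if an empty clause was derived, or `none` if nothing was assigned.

unit clause [2] forces x2=T; simplify:
  satisfied 2 clause(s); 6 remain; assigned so far: [2]
unit clause [6] forces x6=T; simplify:
  drop -6 from [-5, -6] -> [-5]
  drop -6 from [-1, -6] -> [-1]
  satisfied 2 clause(s); 4 remain; assigned so far: [2, 6]
unit clause [-5] forces x5=F; simplify:
  drop 5 from [4, -3, 5] -> [4, -3]
  satisfied 1 clause(s); 3 remain; assigned so far: [2, 5, 6]
unit clause [-1] forces x1=F; simplify:
  drop 1 from [1, -4] -> [-4]
  satisfied 1 clause(s); 2 remain; assigned so far: [1, 2, 5, 6]
unit clause [-4] forces x4=F; simplify:
  drop 4 from [4, -3] -> [-3]
  satisfied 1 clause(s); 1 remain; assigned so far: [1, 2, 4, 5, 6]
unit clause [-3] forces x3=F; simplify:
  satisfied 1 clause(s); 0 remain; assigned so far: [1, 2, 3, 4, 5, 6]

Answer: x1=F x2=T x3=F x4=F x5=F x6=T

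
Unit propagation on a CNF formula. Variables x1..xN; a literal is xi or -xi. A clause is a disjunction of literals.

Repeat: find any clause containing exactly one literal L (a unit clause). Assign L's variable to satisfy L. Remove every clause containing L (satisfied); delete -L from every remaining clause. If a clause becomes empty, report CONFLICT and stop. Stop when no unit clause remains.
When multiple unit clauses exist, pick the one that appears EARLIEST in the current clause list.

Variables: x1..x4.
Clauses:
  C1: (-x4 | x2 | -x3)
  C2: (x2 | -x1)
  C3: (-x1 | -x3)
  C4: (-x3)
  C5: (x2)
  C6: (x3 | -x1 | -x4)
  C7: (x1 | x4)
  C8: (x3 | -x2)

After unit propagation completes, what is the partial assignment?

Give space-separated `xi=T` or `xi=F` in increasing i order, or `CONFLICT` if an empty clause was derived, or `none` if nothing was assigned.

Answer: CONFLICT

Derivation:
unit clause [-3] forces x3=F; simplify:
  drop 3 from [3, -1, -4] -> [-1, -4]
  drop 3 from [3, -2] -> [-2]
  satisfied 3 clause(s); 5 remain; assigned so far: [3]
unit clause [2] forces x2=T; simplify:
  drop -2 from [-2] -> [] (empty!)
  satisfied 2 clause(s); 3 remain; assigned so far: [2, 3]
CONFLICT (empty clause)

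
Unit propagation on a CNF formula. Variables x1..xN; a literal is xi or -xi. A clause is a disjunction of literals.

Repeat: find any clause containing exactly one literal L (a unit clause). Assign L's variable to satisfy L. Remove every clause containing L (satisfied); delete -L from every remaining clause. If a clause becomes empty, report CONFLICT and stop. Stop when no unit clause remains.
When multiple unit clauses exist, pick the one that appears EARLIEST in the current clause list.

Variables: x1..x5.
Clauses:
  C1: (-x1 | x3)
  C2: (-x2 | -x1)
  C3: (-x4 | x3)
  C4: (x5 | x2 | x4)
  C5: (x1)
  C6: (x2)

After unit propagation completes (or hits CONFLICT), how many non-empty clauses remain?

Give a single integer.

unit clause [1] forces x1=T; simplify:
  drop -1 from [-1, 3] -> [3]
  drop -1 from [-2, -1] -> [-2]
  satisfied 1 clause(s); 5 remain; assigned so far: [1]
unit clause [3] forces x3=T; simplify:
  satisfied 2 clause(s); 3 remain; assigned so far: [1, 3]
unit clause [-2] forces x2=F; simplify:
  drop 2 from [5, 2, 4] -> [5, 4]
  drop 2 from [2] -> [] (empty!)
  satisfied 1 clause(s); 2 remain; assigned so far: [1, 2, 3]
CONFLICT (empty clause)

Answer: 1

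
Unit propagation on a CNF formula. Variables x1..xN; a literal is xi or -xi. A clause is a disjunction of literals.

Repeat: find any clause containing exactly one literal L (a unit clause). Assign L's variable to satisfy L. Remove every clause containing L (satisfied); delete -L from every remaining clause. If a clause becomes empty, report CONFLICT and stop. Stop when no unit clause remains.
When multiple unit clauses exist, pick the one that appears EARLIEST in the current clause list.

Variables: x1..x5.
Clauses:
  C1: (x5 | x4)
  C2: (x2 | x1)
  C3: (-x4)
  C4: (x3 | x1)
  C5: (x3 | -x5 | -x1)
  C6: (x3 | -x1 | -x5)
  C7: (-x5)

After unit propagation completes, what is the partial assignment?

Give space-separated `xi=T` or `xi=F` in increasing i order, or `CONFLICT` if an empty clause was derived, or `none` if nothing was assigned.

unit clause [-4] forces x4=F; simplify:
  drop 4 from [5, 4] -> [5]
  satisfied 1 clause(s); 6 remain; assigned so far: [4]
unit clause [5] forces x5=T; simplify:
  drop -5 from [3, -5, -1] -> [3, -1]
  drop -5 from [3, -1, -5] -> [3, -1]
  drop -5 from [-5] -> [] (empty!)
  satisfied 1 clause(s); 5 remain; assigned so far: [4, 5]
CONFLICT (empty clause)

Answer: CONFLICT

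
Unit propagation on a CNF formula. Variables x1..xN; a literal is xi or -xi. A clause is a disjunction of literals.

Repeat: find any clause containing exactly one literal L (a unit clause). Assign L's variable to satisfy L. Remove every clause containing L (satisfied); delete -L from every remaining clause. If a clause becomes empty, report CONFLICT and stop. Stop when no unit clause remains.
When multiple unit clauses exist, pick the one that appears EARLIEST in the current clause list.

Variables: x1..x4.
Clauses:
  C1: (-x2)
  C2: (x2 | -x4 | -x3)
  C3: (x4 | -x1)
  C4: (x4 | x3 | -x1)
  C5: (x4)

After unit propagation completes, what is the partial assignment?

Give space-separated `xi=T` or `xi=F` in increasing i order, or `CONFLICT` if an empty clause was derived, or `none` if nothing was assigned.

unit clause [-2] forces x2=F; simplify:
  drop 2 from [2, -4, -3] -> [-4, -3]
  satisfied 1 clause(s); 4 remain; assigned so far: [2]
unit clause [4] forces x4=T; simplify:
  drop -4 from [-4, -3] -> [-3]
  satisfied 3 clause(s); 1 remain; assigned so far: [2, 4]
unit clause [-3] forces x3=F; simplify:
  satisfied 1 clause(s); 0 remain; assigned so far: [2, 3, 4]

Answer: x2=F x3=F x4=T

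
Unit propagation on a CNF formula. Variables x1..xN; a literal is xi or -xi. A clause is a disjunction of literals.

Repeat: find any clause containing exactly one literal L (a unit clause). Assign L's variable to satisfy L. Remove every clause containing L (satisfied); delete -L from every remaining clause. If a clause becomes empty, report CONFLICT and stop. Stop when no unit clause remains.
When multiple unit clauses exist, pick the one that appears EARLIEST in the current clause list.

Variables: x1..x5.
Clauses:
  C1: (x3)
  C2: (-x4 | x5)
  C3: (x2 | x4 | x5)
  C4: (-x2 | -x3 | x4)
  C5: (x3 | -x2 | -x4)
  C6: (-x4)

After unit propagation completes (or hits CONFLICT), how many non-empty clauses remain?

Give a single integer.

Answer: 0

Derivation:
unit clause [3] forces x3=T; simplify:
  drop -3 from [-2, -3, 4] -> [-2, 4]
  satisfied 2 clause(s); 4 remain; assigned so far: [3]
unit clause [-4] forces x4=F; simplify:
  drop 4 from [2, 4, 5] -> [2, 5]
  drop 4 from [-2, 4] -> [-2]
  satisfied 2 clause(s); 2 remain; assigned so far: [3, 4]
unit clause [-2] forces x2=F; simplify:
  drop 2 from [2, 5] -> [5]
  satisfied 1 clause(s); 1 remain; assigned so far: [2, 3, 4]
unit clause [5] forces x5=T; simplify:
  satisfied 1 clause(s); 0 remain; assigned so far: [2, 3, 4, 5]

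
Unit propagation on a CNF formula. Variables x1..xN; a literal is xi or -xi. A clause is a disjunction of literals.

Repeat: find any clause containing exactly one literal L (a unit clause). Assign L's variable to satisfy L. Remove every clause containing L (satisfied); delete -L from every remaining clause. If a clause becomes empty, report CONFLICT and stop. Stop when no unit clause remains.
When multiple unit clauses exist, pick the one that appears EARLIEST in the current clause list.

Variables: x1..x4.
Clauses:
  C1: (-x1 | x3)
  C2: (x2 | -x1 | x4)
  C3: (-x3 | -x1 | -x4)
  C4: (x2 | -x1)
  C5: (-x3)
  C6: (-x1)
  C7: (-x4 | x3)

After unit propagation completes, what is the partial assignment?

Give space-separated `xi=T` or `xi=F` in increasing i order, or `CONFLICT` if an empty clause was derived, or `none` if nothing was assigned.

unit clause [-3] forces x3=F; simplify:
  drop 3 from [-1, 3] -> [-1]
  drop 3 from [-4, 3] -> [-4]
  satisfied 2 clause(s); 5 remain; assigned so far: [3]
unit clause [-1] forces x1=F; simplify:
  satisfied 4 clause(s); 1 remain; assigned so far: [1, 3]
unit clause [-4] forces x4=F; simplify:
  satisfied 1 clause(s); 0 remain; assigned so far: [1, 3, 4]

Answer: x1=F x3=F x4=F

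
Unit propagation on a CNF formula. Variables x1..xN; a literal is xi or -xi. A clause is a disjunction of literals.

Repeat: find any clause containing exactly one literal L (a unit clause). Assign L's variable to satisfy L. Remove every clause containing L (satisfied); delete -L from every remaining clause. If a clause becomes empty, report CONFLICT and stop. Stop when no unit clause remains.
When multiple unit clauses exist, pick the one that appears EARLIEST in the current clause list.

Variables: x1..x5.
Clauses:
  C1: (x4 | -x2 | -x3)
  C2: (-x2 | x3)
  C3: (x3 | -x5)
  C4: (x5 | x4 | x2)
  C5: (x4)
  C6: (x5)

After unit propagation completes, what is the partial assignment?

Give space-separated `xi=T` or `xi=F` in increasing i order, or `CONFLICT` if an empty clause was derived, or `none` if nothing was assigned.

Answer: x3=T x4=T x5=T

Derivation:
unit clause [4] forces x4=T; simplify:
  satisfied 3 clause(s); 3 remain; assigned so far: [4]
unit clause [5] forces x5=T; simplify:
  drop -5 from [3, -5] -> [3]
  satisfied 1 clause(s); 2 remain; assigned so far: [4, 5]
unit clause [3] forces x3=T; simplify:
  satisfied 2 clause(s); 0 remain; assigned so far: [3, 4, 5]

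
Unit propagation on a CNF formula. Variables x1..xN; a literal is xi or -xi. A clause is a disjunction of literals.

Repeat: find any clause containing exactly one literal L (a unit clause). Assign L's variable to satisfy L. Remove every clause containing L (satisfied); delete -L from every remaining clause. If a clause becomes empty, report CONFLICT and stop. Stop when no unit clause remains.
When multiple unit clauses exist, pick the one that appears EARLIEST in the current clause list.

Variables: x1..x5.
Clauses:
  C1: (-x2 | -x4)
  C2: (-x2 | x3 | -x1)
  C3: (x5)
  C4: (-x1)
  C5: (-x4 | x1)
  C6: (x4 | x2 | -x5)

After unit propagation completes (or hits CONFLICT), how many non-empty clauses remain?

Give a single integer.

Answer: 0

Derivation:
unit clause [5] forces x5=T; simplify:
  drop -5 from [4, 2, -5] -> [4, 2]
  satisfied 1 clause(s); 5 remain; assigned so far: [5]
unit clause [-1] forces x1=F; simplify:
  drop 1 from [-4, 1] -> [-4]
  satisfied 2 clause(s); 3 remain; assigned so far: [1, 5]
unit clause [-4] forces x4=F; simplify:
  drop 4 from [4, 2] -> [2]
  satisfied 2 clause(s); 1 remain; assigned so far: [1, 4, 5]
unit clause [2] forces x2=T; simplify:
  satisfied 1 clause(s); 0 remain; assigned so far: [1, 2, 4, 5]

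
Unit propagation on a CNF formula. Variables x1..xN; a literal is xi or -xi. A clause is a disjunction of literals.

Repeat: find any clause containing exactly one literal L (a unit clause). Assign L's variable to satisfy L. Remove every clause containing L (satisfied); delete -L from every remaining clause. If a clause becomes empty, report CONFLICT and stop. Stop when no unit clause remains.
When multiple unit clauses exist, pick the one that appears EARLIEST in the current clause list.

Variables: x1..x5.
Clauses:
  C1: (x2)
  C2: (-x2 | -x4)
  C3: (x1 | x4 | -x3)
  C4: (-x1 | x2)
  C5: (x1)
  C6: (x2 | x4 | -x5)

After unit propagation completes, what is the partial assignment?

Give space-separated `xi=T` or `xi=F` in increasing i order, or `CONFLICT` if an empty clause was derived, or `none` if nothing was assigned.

unit clause [2] forces x2=T; simplify:
  drop -2 from [-2, -4] -> [-4]
  satisfied 3 clause(s); 3 remain; assigned so far: [2]
unit clause [-4] forces x4=F; simplify:
  drop 4 from [1, 4, -3] -> [1, -3]
  satisfied 1 clause(s); 2 remain; assigned so far: [2, 4]
unit clause [1] forces x1=T; simplify:
  satisfied 2 clause(s); 0 remain; assigned so far: [1, 2, 4]

Answer: x1=T x2=T x4=F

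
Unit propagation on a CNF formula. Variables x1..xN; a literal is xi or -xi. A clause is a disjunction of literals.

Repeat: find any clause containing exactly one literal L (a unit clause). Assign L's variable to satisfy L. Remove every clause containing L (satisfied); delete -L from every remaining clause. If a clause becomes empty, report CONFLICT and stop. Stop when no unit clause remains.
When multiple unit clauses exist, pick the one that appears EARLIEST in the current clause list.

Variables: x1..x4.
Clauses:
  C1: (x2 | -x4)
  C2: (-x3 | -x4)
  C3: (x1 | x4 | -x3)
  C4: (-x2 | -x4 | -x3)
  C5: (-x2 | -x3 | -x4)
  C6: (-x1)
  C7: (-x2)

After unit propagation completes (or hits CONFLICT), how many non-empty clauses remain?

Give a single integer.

Answer: 0

Derivation:
unit clause [-1] forces x1=F; simplify:
  drop 1 from [1, 4, -3] -> [4, -3]
  satisfied 1 clause(s); 6 remain; assigned so far: [1]
unit clause [-2] forces x2=F; simplify:
  drop 2 from [2, -4] -> [-4]
  satisfied 3 clause(s); 3 remain; assigned so far: [1, 2]
unit clause [-4] forces x4=F; simplify:
  drop 4 from [4, -3] -> [-3]
  satisfied 2 clause(s); 1 remain; assigned so far: [1, 2, 4]
unit clause [-3] forces x3=F; simplify:
  satisfied 1 clause(s); 0 remain; assigned so far: [1, 2, 3, 4]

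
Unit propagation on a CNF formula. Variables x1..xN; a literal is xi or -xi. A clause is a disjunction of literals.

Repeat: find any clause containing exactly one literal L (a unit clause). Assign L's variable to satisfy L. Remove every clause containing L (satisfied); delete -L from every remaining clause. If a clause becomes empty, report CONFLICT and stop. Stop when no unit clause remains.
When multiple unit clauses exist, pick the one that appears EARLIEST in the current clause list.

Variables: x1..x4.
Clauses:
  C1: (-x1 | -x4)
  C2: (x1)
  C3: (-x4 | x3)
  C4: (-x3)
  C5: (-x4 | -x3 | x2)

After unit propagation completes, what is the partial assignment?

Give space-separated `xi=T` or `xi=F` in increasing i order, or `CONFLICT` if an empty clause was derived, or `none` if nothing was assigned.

Answer: x1=T x3=F x4=F

Derivation:
unit clause [1] forces x1=T; simplify:
  drop -1 from [-1, -4] -> [-4]
  satisfied 1 clause(s); 4 remain; assigned so far: [1]
unit clause [-4] forces x4=F; simplify:
  satisfied 3 clause(s); 1 remain; assigned so far: [1, 4]
unit clause [-3] forces x3=F; simplify:
  satisfied 1 clause(s); 0 remain; assigned so far: [1, 3, 4]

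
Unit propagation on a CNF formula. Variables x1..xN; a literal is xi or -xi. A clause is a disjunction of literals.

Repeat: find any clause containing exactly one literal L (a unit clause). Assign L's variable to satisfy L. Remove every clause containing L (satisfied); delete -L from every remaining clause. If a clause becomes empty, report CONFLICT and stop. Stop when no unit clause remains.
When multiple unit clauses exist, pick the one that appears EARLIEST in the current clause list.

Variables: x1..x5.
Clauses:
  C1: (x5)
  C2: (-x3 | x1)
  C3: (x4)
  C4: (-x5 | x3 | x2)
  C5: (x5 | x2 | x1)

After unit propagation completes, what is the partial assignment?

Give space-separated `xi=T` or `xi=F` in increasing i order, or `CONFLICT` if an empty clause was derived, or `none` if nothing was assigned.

unit clause [5] forces x5=T; simplify:
  drop -5 from [-5, 3, 2] -> [3, 2]
  satisfied 2 clause(s); 3 remain; assigned so far: [5]
unit clause [4] forces x4=T; simplify:
  satisfied 1 clause(s); 2 remain; assigned so far: [4, 5]

Answer: x4=T x5=T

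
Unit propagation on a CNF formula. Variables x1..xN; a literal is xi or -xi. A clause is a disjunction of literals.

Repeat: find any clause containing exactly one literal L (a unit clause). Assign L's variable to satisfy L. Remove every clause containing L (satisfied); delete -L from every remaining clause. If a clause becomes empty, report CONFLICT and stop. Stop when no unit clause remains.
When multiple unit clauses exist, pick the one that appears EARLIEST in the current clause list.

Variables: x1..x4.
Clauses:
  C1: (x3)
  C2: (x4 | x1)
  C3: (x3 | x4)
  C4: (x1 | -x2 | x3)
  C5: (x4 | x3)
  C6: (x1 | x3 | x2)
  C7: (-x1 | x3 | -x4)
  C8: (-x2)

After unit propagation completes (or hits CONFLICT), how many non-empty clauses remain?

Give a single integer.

Answer: 1

Derivation:
unit clause [3] forces x3=T; simplify:
  satisfied 6 clause(s); 2 remain; assigned so far: [3]
unit clause [-2] forces x2=F; simplify:
  satisfied 1 clause(s); 1 remain; assigned so far: [2, 3]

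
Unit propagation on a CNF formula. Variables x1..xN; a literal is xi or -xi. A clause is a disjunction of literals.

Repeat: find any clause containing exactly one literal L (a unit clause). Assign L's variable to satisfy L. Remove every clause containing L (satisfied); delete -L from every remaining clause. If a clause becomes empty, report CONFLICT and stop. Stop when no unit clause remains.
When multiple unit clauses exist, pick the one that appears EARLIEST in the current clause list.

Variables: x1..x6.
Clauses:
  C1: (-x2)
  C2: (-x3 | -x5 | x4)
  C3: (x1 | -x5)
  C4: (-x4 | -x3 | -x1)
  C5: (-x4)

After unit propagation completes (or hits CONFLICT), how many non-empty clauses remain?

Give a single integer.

unit clause [-2] forces x2=F; simplify:
  satisfied 1 clause(s); 4 remain; assigned so far: [2]
unit clause [-4] forces x4=F; simplify:
  drop 4 from [-3, -5, 4] -> [-3, -5]
  satisfied 2 clause(s); 2 remain; assigned so far: [2, 4]

Answer: 2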